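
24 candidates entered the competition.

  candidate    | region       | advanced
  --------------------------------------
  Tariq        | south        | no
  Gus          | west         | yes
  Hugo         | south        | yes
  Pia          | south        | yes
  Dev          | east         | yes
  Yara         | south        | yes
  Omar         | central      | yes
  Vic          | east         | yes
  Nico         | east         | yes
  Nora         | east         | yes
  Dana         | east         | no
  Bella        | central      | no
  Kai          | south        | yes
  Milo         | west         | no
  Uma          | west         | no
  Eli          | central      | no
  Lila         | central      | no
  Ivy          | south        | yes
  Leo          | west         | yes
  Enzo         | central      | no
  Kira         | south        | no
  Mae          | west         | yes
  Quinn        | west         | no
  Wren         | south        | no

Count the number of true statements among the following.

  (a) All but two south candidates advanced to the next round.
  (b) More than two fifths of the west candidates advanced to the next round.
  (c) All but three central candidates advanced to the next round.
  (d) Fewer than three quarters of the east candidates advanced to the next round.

1

(a) south: |A| = 8, |A ∩ B| = 5; needs |A ∖ B| = 2 — false.
(b) west: |A| = 6, |A ∩ B| = 3; needs |A ∩ B| / |A| > 2/5 — true.
(c) central: |A| = 5, |A ∩ B| = 1; needs |A ∖ B| = 3 — false.
(d) east: |A| = 5, |A ∩ B| = 4; needs |A ∩ B| / |A| < 3/4 — false.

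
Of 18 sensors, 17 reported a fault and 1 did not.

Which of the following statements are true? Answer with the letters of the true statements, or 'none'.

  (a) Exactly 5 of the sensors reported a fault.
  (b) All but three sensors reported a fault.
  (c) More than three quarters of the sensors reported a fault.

(c)

|A| = 18, |A ∩ B| = 17, |A ∖ B| = 1.
(a) |A ∩ B| = 5: fails.
(b) |A ∖ B| = 3: fails.
(c) |A ∩ B| / |A| > 3/4: holds.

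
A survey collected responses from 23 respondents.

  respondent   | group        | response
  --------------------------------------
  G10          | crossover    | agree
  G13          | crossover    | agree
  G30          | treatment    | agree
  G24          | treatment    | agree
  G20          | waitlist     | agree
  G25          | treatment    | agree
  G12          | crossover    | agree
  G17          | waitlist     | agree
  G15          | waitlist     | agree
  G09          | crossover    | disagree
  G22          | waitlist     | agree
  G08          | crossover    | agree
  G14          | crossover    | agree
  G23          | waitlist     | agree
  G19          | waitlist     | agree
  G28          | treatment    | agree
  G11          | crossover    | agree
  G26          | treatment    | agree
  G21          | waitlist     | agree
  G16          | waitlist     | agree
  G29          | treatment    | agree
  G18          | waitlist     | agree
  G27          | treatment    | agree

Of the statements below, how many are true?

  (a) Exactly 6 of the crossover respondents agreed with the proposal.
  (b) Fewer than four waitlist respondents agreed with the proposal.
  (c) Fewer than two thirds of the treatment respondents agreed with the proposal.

(a) crossover: |A| = 7, |A ∩ B| = 6; needs |A ∩ B| = 6 — true.
(b) waitlist: |A| = 9, |A ∩ B| = 9; needs |A ∩ B| < 4 — false.
(c) treatment: |A| = 7, |A ∩ B| = 7; needs |A ∩ B| / |A| < 2/3 — false.

1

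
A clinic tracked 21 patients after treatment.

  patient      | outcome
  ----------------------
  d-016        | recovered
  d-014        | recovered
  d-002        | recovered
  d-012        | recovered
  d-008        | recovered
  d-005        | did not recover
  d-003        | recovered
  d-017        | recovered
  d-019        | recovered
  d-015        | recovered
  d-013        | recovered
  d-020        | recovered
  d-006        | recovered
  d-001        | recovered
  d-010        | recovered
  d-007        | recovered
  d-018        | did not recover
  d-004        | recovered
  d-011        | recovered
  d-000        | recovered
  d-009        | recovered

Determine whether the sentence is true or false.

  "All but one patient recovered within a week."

False

Truth condition: |A ∖ B| = 1.
|A| = 21, |A ∩ B| = 19, |A ∖ B| = 2.
|A ∖ B| = 2, so the statement is false.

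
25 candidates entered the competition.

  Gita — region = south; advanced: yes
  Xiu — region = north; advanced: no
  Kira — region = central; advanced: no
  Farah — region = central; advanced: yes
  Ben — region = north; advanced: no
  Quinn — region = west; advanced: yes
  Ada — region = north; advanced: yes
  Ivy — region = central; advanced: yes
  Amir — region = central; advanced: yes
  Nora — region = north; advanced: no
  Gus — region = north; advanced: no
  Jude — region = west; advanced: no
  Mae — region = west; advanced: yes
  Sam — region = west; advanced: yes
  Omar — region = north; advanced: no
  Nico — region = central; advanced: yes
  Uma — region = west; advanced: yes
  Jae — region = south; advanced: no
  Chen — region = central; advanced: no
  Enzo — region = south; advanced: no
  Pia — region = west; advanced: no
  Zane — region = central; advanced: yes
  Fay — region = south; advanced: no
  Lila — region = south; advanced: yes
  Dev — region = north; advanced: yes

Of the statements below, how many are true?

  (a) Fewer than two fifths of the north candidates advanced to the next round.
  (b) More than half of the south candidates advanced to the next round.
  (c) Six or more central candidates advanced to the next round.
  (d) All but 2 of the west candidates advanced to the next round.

2

(a) north: |A| = 7, |A ∩ B| = 2; needs |A ∩ B| / |A| < 2/5 — true.
(b) south: |A| = 5, |A ∩ B| = 2; needs |A ∩ B| > |A ∖ B| — false.
(c) central: |A| = 7, |A ∩ B| = 5; needs |A ∩ B| ≥ 6 — false.
(d) west: |A| = 6, |A ∩ B| = 4; needs |A ∖ B| = 2 — true.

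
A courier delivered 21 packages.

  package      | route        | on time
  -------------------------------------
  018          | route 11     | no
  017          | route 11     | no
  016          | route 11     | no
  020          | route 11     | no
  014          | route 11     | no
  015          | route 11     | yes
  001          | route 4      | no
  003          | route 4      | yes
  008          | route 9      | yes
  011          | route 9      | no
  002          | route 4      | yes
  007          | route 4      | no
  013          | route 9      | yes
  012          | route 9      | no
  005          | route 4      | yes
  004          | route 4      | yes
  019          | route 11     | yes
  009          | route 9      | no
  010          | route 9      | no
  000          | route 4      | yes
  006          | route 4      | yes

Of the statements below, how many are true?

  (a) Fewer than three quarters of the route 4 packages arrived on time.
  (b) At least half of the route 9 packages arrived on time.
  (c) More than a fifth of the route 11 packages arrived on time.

1

(a) route 4: |A| = 8, |A ∩ B| = 6; needs |A ∩ B| / |A| < 3/4 — false.
(b) route 9: |A| = 6, |A ∩ B| = 2; needs |A ∩ B| ≥ |A ∖ B| — false.
(c) route 11: |A| = 7, |A ∩ B| = 2; needs |A ∩ B| / |A| > 1/5 — true.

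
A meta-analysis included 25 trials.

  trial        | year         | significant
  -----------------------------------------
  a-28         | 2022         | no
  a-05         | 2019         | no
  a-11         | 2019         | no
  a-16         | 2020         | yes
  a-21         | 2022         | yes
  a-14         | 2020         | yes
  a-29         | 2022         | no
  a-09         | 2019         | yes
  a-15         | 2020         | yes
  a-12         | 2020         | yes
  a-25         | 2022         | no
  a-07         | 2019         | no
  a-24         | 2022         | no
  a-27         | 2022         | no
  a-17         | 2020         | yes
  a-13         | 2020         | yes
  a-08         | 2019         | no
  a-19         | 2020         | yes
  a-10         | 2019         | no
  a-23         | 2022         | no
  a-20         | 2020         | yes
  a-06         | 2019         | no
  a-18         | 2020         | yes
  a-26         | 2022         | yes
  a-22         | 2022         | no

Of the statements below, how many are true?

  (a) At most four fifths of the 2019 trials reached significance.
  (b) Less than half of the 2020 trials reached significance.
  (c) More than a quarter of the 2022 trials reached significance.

(a) 2019: |A| = 7, |A ∩ B| = 1; needs |A ∩ B| / |A| ≤ 4/5 — true.
(b) 2020: |A| = 9, |A ∩ B| = 9; needs |A ∩ B| < |A ∖ B| — false.
(c) 2022: |A| = 9, |A ∩ B| = 2; needs |A ∩ B| / |A| > 1/4 — false.

1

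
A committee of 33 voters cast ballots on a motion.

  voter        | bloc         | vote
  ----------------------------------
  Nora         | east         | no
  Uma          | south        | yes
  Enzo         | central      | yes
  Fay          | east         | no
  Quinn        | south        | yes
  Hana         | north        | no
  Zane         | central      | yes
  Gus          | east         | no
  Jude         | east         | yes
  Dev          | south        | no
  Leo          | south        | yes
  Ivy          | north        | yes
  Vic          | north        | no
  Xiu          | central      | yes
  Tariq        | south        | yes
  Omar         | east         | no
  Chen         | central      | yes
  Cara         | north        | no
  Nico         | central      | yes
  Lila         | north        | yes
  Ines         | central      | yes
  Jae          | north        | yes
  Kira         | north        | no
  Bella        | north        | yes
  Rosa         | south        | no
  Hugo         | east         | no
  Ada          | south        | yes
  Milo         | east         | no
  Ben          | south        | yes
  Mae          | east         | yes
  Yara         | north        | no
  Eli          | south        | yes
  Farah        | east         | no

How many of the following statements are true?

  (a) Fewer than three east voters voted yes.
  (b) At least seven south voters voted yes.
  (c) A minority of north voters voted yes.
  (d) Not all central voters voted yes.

(a) east: |A| = 9, |A ∩ B| = 2; needs |A ∩ B| < 3 — true.
(b) south: |A| = 9, |A ∩ B| = 7; needs |A ∩ B| ≥ 7 — true.
(c) north: |A| = 9, |A ∩ B| = 4; needs |A ∩ B| < |A ∖ B| — true.
(d) central: |A| = 6, |A ∩ B| = 6; needs A ⊄ B (|A ∖ B| ≥ 1) — false.

3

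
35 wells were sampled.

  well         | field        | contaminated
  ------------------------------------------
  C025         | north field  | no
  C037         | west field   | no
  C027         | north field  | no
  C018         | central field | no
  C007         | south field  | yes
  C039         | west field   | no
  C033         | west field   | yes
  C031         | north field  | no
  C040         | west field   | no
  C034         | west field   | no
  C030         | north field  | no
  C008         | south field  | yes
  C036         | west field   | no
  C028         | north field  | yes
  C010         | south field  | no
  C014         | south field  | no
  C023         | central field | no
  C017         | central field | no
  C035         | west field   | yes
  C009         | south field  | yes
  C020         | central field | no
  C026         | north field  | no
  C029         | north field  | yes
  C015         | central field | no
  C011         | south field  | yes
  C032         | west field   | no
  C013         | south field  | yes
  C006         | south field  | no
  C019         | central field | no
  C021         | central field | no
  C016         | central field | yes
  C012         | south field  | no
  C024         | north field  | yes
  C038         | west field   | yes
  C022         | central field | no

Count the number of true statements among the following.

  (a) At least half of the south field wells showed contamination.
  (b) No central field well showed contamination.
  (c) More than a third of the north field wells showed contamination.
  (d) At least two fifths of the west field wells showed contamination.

(a) south field: |A| = 9, |A ∩ B| = 5; needs |A ∩ B| ≥ |A ∖ B| — true.
(b) central field: |A| = 9, |A ∩ B| = 1; needs A ∩ B = ∅ (|A ∩ B| = 0) — false.
(c) north field: |A| = 8, |A ∩ B| = 3; needs |A ∩ B| / |A| > 1/3 — true.
(d) west field: |A| = 9, |A ∩ B| = 3; needs |A ∩ B| / |A| ≥ 2/5 — false.

2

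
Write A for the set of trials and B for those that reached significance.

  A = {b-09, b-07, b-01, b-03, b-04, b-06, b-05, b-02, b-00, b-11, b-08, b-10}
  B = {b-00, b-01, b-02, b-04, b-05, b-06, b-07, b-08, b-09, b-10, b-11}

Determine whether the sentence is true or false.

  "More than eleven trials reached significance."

Truth condition: |A ∩ B| > 11.
A (the restrictor) = {b-09, b-07, b-01, b-03, b-04, b-06, b-05, b-02, b-00, b-11, b-08, b-10}, |A| = 12.
A ∩ B = {b-09, b-07, b-01, b-04, b-06, b-05, b-02, b-00, b-11, b-08, b-10}, so |A ∩ B| = 11.
|A ∩ B| = 11, so the statement is false.

False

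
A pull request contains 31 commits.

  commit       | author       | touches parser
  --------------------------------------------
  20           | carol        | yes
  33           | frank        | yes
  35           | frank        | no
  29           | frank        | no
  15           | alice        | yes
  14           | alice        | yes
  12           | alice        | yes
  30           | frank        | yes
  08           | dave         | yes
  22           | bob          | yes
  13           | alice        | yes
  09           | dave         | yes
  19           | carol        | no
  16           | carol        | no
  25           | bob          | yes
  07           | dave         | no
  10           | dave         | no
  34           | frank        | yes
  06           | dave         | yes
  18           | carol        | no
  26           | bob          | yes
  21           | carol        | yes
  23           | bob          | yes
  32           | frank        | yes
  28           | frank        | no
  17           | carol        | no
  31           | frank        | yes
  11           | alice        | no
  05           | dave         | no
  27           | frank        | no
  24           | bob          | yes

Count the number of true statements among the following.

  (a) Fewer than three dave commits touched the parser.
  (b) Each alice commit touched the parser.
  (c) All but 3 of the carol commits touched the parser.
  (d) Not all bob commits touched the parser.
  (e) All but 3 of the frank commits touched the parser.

0

(a) dave: |A| = 6, |A ∩ B| = 3; needs |A ∩ B| < 3 — false.
(b) alice: |A| = 5, |A ∩ B| = 4; needs A ⊆ B, i.e. every element of A is in B (|A ∖ B| = 0) — false.
(c) carol: |A| = 6, |A ∩ B| = 2; needs |A ∖ B| = 3 — false.
(d) bob: |A| = 5, |A ∩ B| = 5; needs A ⊄ B (|A ∖ B| ≥ 1) — false.
(e) frank: |A| = 9, |A ∩ B| = 5; needs |A ∖ B| = 3 — false.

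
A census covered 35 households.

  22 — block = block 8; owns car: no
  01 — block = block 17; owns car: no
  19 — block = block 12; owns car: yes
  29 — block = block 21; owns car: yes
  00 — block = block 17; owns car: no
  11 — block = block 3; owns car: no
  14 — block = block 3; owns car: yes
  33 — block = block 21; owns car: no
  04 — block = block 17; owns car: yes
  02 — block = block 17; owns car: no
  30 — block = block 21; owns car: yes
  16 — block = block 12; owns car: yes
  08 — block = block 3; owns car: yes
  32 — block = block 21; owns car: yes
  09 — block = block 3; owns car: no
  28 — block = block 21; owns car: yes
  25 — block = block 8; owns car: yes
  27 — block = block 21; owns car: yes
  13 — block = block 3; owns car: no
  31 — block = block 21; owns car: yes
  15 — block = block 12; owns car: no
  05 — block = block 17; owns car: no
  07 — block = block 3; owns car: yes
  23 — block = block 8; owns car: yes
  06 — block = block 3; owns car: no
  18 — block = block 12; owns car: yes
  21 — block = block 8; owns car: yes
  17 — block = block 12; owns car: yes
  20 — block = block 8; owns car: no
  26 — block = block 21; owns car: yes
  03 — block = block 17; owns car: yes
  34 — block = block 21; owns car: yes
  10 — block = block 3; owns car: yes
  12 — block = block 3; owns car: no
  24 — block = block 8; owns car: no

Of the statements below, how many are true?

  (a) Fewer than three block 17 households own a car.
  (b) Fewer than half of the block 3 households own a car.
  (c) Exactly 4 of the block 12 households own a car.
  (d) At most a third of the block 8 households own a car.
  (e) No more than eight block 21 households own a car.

4

(a) block 17: |A| = 6, |A ∩ B| = 2; needs |A ∩ B| < 3 — true.
(b) block 3: |A| = 9, |A ∩ B| = 4; needs |A ∩ B| < |A ∖ B| — true.
(c) block 12: |A| = 5, |A ∩ B| = 4; needs |A ∩ B| = 4 — true.
(d) block 8: |A| = 6, |A ∩ B| = 3; needs |A ∩ B| / |A| ≤ 1/3 — false.
(e) block 21: |A| = 9, |A ∩ B| = 8; needs |A ∩ B| ≤ 8 — true.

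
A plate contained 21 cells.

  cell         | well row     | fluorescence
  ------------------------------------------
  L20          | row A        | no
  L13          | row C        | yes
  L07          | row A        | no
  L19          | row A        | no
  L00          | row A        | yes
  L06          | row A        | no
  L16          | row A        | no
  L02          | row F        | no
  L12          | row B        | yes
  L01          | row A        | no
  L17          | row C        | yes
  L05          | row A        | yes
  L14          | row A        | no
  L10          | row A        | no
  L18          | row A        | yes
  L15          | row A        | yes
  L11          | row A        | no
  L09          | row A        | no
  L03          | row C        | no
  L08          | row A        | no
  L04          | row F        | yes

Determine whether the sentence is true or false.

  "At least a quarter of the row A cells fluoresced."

True

The determiner here denotes the relation: |A ∩ B| / |A| ≥ 1/4.
|A| = 15, |A ∩ B| = 4, |A ∖ B| = 11.
|A ∩ B|/|A| = 4/15, so the statement is true.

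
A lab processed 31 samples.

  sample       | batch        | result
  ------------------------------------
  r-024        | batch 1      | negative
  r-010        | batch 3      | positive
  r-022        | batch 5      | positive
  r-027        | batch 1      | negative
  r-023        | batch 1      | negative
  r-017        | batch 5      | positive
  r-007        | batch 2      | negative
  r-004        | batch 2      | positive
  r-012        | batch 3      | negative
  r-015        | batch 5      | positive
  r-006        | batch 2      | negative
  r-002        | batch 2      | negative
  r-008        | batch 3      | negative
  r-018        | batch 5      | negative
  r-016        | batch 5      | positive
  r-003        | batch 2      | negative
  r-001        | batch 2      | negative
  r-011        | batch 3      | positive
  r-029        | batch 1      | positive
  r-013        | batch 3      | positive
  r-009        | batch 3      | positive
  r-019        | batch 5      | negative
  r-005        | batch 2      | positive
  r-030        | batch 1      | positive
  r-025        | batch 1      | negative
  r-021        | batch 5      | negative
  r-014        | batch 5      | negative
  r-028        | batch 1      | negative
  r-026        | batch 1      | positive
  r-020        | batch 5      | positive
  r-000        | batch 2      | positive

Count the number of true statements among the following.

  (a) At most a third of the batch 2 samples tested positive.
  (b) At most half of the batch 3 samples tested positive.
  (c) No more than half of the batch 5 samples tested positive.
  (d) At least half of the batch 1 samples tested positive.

0

(a) batch 2: |A| = 8, |A ∩ B| = 3; needs |A ∩ B| / |A| ≤ 1/3 — false.
(b) batch 3: |A| = 6, |A ∩ B| = 4; needs |A ∩ B| ≤ |A ∖ B| — false.
(c) batch 5: |A| = 9, |A ∩ B| = 5; needs |A ∩ B| ≤ |A ∖ B| — false.
(d) batch 1: |A| = 8, |A ∩ B| = 3; needs |A ∩ B| ≥ |A ∖ B| — false.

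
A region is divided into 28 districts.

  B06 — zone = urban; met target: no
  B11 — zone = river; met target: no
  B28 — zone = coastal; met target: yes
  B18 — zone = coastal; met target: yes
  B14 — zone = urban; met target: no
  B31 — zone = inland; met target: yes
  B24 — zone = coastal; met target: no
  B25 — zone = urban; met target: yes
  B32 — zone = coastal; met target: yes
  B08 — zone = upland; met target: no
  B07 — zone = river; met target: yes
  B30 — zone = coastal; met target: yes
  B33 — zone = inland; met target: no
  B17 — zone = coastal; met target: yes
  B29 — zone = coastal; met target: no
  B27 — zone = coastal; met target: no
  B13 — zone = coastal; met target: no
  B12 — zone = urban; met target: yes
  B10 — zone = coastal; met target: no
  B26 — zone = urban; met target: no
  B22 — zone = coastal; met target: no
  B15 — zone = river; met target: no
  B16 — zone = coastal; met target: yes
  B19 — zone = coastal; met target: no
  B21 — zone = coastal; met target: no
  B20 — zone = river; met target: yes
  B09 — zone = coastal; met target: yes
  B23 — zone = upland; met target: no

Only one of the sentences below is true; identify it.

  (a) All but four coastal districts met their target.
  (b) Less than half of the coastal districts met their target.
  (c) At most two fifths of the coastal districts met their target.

(b)

|A| = 15, |A ∩ B| = 7, |A ∖ B| = 8.
(a) requires |A ∖ B| = 4: false.
(b) requires |A ∩ B| < |A ∖ B|: true.
(c) requires |A ∩ B| / |A| ≤ 2/5: false.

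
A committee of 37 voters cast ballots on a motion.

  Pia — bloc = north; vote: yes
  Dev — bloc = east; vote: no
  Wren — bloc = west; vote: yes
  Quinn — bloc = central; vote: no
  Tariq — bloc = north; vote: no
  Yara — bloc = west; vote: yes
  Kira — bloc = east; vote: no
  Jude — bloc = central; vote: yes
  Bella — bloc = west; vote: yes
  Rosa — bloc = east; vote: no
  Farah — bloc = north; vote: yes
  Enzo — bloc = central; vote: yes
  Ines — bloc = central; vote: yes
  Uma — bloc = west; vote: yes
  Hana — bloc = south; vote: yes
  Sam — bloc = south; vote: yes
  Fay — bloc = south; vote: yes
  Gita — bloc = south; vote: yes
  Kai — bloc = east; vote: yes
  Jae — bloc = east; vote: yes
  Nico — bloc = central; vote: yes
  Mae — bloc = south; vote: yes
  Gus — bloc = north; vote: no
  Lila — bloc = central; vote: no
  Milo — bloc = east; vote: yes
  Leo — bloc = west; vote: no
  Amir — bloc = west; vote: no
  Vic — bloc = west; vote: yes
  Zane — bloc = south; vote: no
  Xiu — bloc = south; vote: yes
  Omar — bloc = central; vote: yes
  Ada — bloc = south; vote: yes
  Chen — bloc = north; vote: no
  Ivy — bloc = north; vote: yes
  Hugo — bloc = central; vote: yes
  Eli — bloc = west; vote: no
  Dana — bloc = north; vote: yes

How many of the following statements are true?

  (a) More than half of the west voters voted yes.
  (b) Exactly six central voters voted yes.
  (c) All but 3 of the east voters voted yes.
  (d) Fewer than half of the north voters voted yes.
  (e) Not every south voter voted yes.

4

(a) west: |A| = 8, |A ∩ B| = 5; needs |A ∩ B| > |A ∖ B| — true.
(b) central: |A| = 8, |A ∩ B| = 6; needs |A ∩ B| = 6 — true.
(c) east: |A| = 6, |A ∩ B| = 3; needs |A ∖ B| = 3 — true.
(d) north: |A| = 7, |A ∩ B| = 4; needs |A ∩ B| < |A ∖ B| — false.
(e) south: |A| = 8, |A ∩ B| = 7; needs A ⊄ B (|A ∖ B| ≥ 1) — true.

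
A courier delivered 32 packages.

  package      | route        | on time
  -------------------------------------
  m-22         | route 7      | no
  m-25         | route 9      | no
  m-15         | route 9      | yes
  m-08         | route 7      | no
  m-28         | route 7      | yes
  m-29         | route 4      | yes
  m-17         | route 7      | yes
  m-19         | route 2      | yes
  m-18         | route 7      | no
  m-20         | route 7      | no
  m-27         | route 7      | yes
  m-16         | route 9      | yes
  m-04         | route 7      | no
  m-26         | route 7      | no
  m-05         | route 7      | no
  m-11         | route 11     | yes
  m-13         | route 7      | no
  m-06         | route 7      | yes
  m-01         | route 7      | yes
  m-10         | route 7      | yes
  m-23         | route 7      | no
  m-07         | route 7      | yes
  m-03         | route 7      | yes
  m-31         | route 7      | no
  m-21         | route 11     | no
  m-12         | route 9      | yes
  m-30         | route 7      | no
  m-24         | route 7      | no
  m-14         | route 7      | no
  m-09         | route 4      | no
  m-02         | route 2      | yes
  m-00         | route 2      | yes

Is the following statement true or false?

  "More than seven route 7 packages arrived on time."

Truth condition: |A ∩ B| > 7.
|A| = 21, |A ∩ B| = 8, |A ∖ B| = 13.
|A ∩ B| = 8, so the statement is true.

True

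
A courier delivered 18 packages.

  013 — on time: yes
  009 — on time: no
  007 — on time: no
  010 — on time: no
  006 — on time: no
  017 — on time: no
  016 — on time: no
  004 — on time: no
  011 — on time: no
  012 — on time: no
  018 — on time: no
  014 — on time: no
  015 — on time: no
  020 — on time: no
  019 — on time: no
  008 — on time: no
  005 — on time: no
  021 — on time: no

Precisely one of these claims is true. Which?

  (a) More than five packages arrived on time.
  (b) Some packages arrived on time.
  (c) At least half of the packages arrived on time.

|A| = 18, |A ∩ B| = 1, |A ∖ B| = 17.
(a) requires |A ∩ B| > 5: false.
(b) requires A ∩ B ≠ ∅ (|A ∩ B| ≥ 1): true.
(c) requires |A ∩ B| ≥ |A ∖ B|: false.

(b)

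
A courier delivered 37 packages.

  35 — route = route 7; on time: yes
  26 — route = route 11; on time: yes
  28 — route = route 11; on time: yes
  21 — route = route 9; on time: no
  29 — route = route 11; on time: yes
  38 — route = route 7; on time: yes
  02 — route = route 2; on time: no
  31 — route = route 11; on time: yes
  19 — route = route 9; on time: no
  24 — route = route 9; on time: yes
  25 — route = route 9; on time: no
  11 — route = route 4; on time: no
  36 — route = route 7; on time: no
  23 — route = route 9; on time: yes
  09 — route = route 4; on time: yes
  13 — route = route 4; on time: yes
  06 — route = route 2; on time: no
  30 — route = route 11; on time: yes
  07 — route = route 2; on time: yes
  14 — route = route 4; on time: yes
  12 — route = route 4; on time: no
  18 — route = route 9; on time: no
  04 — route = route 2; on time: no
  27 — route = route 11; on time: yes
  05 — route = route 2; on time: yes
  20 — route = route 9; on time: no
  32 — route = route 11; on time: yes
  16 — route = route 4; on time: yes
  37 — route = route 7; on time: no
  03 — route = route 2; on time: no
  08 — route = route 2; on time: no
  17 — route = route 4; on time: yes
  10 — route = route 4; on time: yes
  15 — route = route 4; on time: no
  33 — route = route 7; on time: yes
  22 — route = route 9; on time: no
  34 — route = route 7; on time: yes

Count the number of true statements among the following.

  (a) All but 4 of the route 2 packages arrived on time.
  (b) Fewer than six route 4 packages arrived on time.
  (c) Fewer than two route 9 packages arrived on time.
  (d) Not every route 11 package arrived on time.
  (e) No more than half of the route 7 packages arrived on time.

(a) route 2: |A| = 7, |A ∩ B| = 2; needs |A ∖ B| = 4 — false.
(b) route 4: |A| = 9, |A ∩ B| = 6; needs |A ∩ B| < 6 — false.
(c) route 9: |A| = 8, |A ∩ B| = 2; needs |A ∩ B| < 2 — false.
(d) route 11: |A| = 7, |A ∩ B| = 7; needs A ⊄ B (|A ∖ B| ≥ 1) — false.
(e) route 7: |A| = 6, |A ∩ B| = 4; needs |A ∩ B| ≤ |A ∖ B| — false.

0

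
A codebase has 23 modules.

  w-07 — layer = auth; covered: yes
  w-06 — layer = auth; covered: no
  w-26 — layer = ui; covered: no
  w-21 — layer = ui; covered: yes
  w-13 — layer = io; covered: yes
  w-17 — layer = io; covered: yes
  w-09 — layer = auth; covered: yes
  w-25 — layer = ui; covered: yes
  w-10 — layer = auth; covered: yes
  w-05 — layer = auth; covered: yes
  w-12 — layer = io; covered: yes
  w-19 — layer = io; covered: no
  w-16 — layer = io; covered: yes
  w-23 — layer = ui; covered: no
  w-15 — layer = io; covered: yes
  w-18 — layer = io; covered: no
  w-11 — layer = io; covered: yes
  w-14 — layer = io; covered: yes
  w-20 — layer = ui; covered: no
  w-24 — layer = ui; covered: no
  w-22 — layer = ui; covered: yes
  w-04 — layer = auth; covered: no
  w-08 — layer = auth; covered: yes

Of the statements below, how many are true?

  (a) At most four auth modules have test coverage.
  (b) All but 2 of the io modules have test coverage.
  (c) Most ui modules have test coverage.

(a) auth: |A| = 7, |A ∩ B| = 5; needs |A ∩ B| ≤ 4 — false.
(b) io: |A| = 9, |A ∩ B| = 7; needs |A ∖ B| = 2 — true.
(c) ui: |A| = 7, |A ∩ B| = 3; needs |A ∩ B| > |A ∖ B| — false.

1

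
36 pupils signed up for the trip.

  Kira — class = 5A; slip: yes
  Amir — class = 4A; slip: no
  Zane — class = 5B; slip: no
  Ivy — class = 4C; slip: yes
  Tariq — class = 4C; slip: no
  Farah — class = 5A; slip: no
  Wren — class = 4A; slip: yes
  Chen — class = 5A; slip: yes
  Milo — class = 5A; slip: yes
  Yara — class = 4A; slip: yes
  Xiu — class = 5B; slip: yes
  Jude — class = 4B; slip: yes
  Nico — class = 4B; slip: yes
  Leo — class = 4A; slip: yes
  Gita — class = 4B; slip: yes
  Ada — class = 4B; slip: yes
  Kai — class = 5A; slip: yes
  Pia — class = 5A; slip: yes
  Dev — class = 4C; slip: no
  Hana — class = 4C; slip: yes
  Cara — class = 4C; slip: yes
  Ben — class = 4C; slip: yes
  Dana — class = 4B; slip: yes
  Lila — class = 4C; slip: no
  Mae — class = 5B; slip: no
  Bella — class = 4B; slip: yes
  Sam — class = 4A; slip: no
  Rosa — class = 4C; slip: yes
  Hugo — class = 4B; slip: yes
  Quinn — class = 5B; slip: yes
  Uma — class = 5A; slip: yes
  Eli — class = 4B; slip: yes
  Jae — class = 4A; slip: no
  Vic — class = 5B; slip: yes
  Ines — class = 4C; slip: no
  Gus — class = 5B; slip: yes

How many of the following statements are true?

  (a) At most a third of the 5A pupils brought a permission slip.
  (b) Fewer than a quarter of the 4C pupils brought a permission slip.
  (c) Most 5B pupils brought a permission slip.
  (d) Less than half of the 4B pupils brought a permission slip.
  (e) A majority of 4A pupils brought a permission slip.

(a) 5A: |A| = 7, |A ∩ B| = 6; needs |A ∩ B| / |A| ≤ 1/3 — false.
(b) 4C: |A| = 9, |A ∩ B| = 5; needs |A ∩ B| / |A| < 1/4 — false.
(c) 5B: |A| = 6, |A ∩ B| = 4; needs |A ∩ B| > |A ∖ B| — true.
(d) 4B: |A| = 8, |A ∩ B| = 8; needs |A ∩ B| < |A ∖ B| — false.
(e) 4A: |A| = 6, |A ∩ B| = 3; needs |A ∩ B| > |A ∖ B| — false.

1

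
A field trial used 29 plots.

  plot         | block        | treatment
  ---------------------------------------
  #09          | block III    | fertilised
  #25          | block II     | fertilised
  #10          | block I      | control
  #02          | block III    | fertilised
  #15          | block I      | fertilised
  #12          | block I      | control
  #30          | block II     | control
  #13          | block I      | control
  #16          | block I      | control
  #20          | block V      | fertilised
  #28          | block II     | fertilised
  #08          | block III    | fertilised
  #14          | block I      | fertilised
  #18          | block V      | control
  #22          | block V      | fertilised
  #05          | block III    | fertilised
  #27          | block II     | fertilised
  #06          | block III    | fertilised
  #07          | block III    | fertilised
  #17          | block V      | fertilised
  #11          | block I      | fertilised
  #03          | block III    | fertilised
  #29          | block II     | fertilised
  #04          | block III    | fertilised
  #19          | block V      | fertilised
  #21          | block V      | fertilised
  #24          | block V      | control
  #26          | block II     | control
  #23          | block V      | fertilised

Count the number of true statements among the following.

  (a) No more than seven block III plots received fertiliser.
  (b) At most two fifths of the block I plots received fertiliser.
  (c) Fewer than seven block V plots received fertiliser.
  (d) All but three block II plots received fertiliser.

(a) block III: |A| = 8, |A ∩ B| = 8; needs |A ∩ B| ≤ 7 — false.
(b) block I: |A| = 7, |A ∩ B| = 3; needs |A ∩ B| / |A| ≤ 2/5 — false.
(c) block V: |A| = 8, |A ∩ B| = 6; needs |A ∩ B| < 7 — true.
(d) block II: |A| = 6, |A ∩ B| = 4; needs |A ∖ B| = 3 — false.

1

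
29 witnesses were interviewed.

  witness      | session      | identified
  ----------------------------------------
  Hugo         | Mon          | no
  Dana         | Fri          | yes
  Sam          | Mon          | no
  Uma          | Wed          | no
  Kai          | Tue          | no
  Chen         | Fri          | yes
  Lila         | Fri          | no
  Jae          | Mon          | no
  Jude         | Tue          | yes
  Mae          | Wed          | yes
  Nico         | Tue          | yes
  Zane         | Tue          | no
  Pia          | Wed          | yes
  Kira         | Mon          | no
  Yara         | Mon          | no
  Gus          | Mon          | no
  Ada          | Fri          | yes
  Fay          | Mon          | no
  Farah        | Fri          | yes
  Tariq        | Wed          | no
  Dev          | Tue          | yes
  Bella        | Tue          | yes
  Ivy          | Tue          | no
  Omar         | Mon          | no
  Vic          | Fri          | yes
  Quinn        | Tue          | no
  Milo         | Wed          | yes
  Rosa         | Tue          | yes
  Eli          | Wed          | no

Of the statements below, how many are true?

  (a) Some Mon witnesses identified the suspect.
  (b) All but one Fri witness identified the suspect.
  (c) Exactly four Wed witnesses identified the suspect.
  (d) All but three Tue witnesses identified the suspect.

(a) Mon: |A| = 8, |A ∩ B| = 0; needs A ∩ B ≠ ∅ (|A ∩ B| ≥ 1) — false.
(b) Fri: |A| = 6, |A ∩ B| = 5; needs |A ∖ B| = 1 — true.
(c) Wed: |A| = 6, |A ∩ B| = 3; needs |A ∩ B| = 4 — false.
(d) Tue: |A| = 9, |A ∩ B| = 5; needs |A ∖ B| = 3 — false.

1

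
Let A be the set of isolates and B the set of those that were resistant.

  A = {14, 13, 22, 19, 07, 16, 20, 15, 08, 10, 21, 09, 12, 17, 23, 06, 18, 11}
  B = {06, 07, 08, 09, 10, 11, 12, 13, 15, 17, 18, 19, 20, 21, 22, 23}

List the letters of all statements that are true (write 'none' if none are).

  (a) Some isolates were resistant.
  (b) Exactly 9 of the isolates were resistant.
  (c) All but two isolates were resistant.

|A| = 18, |A ∩ B| = 16, |A ∖ B| = 2.
(a) A ∩ B ≠ ∅ (|A ∩ B| ≥ 1): holds.
(b) |A ∩ B| = 9: fails.
(c) |A ∖ B| = 2: holds.

(a), (c)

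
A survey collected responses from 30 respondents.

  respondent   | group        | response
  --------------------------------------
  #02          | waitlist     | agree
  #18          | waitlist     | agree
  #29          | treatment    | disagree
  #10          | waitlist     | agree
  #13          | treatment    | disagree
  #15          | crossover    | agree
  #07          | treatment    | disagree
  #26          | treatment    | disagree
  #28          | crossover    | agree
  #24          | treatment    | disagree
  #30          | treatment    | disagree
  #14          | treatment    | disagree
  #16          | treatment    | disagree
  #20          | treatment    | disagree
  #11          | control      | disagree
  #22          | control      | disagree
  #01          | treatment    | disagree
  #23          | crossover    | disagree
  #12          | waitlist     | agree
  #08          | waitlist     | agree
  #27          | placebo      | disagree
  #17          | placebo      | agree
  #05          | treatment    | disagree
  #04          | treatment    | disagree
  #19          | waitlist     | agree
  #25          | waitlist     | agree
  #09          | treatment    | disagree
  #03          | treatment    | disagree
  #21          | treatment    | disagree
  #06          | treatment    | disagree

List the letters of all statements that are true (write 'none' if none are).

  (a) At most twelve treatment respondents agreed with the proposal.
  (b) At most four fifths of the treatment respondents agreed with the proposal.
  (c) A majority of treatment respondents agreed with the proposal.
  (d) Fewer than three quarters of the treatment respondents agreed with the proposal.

|A| = 16, |A ∩ B| = 0, |A ∖ B| = 16.
(a) |A ∩ B| ≤ 12: holds.
(b) |A ∩ B| / |A| ≤ 4/5: holds.
(c) |A ∩ B| > |A ∖ B|: fails.
(d) |A ∩ B| / |A| < 3/4: holds.

(a), (b), (d)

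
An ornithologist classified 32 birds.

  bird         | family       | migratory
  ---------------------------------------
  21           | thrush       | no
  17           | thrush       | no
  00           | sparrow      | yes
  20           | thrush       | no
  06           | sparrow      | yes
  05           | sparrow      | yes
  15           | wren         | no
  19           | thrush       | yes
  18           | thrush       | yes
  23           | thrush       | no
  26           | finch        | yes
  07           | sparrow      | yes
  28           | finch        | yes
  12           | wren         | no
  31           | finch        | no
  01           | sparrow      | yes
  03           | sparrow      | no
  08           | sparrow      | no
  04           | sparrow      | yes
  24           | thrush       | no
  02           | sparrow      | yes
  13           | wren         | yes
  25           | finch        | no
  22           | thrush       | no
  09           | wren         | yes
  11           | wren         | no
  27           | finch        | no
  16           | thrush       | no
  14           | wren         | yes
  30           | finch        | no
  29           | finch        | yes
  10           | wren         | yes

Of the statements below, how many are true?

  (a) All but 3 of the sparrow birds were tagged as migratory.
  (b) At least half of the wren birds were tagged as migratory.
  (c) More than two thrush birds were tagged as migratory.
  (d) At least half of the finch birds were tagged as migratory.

(a) sparrow: |A| = 9, |A ∩ B| = 7; needs |A ∖ B| = 3 — false.
(b) wren: |A| = 7, |A ∩ B| = 4; needs |A ∩ B| ≥ |A ∖ B| — true.
(c) thrush: |A| = 9, |A ∩ B| = 2; needs |A ∩ B| > 2 — false.
(d) finch: |A| = 7, |A ∩ B| = 3; needs |A ∩ B| ≥ |A ∖ B| — false.

1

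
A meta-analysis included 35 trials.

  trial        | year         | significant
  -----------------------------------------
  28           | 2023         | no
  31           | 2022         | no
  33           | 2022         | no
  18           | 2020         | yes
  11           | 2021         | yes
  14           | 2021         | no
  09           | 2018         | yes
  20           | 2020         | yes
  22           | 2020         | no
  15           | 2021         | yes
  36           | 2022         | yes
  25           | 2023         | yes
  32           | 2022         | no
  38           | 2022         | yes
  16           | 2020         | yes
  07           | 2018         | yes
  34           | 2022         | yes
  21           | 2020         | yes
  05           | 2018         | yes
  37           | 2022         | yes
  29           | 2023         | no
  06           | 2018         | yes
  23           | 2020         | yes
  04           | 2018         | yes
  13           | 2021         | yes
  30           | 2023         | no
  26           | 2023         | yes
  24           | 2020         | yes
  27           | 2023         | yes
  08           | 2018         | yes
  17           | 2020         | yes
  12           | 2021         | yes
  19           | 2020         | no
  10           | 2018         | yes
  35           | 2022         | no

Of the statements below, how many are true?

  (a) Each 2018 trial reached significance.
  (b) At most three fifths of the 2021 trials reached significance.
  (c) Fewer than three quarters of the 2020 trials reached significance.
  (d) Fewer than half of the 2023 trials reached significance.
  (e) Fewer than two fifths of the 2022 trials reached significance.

(a) 2018: |A| = 7, |A ∩ B| = 7; needs A ⊆ B, i.e. every element of A is in B (|A ∖ B| = 0) — true.
(b) 2021: |A| = 5, |A ∩ B| = 4; needs |A ∩ B| / |A| ≤ 3/5 — false.
(c) 2020: |A| = 9, |A ∩ B| = 7; needs |A ∩ B| / |A| < 3/4 — false.
(d) 2023: |A| = 6, |A ∩ B| = 3; needs |A ∩ B| < |A ∖ B| — false.
(e) 2022: |A| = 8, |A ∩ B| = 4; needs |A ∩ B| / |A| < 2/5 — false.

1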